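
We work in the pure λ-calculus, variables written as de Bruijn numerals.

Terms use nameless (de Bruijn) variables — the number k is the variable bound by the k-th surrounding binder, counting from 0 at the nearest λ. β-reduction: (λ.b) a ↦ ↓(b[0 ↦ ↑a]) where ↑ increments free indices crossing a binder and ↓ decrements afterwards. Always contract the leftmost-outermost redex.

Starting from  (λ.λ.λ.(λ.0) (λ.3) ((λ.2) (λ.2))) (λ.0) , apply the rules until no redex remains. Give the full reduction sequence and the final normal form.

  start: (λ.λ.λ.(λ.0) (λ.3) ((λ.2) (λ.2))) (λ.0)
  step 1: λ.λ.(λ.0) (λ.λ.0) ((λ.2) (λ.2))
  step 2: λ.λ.(λ.λ.0) ((λ.2) (λ.2))
  step 3: λ.λ.λ.0

Answer: normal form = λ.λ.λ.0  (in 3 steps)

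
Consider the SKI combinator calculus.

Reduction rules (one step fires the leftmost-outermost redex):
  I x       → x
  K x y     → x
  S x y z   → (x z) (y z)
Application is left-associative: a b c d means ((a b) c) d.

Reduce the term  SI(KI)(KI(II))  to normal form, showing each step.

  start: SI(KI)(KI(II))
  step 1: I(KI(II))(KI(KI(II)))
  step 2: KI(II)(KI(KI(II)))
  step 3: I(KI(KI(II)))
  step 4: KI(KI(II))
  step 5: I

Answer: normal form = I  (in 5 steps)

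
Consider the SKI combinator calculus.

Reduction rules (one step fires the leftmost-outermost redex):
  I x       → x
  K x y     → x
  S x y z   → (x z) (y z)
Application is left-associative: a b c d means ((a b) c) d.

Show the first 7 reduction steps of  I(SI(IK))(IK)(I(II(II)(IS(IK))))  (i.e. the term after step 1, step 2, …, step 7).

  start: I(SI(IK))(IK)(I(II(II)(IS(IK))))
  step 1: SI(IK)(IK)(I(II(II)(IS(IK))))
  step 2: I(IK)(IK(IK))(I(II(II)(IS(IK))))
  step 3: IK(IK(IK))(I(II(II)(IS(IK))))
  step 4: K(IK(IK))(I(II(II)(IS(IK))))
  step 5: IK(IK)
  step 6: K(IK)
  step 7: KK

Answer: after 7 steps: KK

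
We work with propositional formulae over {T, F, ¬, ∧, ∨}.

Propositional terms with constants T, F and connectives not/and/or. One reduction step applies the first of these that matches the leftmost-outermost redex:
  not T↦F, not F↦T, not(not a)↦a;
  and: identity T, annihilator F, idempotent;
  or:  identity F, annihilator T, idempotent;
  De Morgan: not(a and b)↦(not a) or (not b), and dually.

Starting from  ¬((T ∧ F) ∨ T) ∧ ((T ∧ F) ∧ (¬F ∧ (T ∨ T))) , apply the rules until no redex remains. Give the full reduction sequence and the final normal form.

Answer: normal form = F  (in 8 steps)

Reduction:
  start: ¬((T ∧ F) ∨ T) ∧ ((T ∧ F) ∧ (¬F ∧ (T ∨ T)))
  →1  (¬(T ∧ F) ∧ ¬T) ∧ ((T ∧ F) ∧ (¬F ∧ (T ∨ T)))
  →2  ((¬T ∨ ¬F) ∧ ¬T) ∧ ((T ∧ F) ∧ (¬F ∧ (T ∨ T)))
  →3  ((F ∨ ¬F) ∧ ¬T) ∧ ((T ∧ F) ∧ (¬F ∧ (T ∨ T)))
  →4  (¬F ∧ ¬T) ∧ ((T ∧ F) ∧ (¬F ∧ (T ∨ T)))
  →5  (T ∧ ¬T) ∧ ((T ∧ F) ∧ (¬F ∧ (T ∨ T)))
  →6  ¬T ∧ ((T ∧ F) ∧ (¬F ∧ (T ∨ T)))
  →7  F ∧ ((T ∧ F) ∧ (¬F ∧ (T ∨ T)))
  →8  F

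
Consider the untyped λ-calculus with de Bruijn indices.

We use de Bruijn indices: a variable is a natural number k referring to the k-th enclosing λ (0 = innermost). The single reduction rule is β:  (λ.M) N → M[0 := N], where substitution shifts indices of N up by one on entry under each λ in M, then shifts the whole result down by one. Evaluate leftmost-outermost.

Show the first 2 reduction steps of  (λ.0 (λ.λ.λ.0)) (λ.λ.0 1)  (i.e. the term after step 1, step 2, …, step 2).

  start: (λ.0 (λ.λ.λ.0)) (λ.λ.0 1)
  step 1: (λ.λ.0 1) (λ.λ.λ.0)
  step 2: λ.0 (λ.λ.λ.0)

Answer: after 2 steps: λ.0 (λ.λ.λ.0)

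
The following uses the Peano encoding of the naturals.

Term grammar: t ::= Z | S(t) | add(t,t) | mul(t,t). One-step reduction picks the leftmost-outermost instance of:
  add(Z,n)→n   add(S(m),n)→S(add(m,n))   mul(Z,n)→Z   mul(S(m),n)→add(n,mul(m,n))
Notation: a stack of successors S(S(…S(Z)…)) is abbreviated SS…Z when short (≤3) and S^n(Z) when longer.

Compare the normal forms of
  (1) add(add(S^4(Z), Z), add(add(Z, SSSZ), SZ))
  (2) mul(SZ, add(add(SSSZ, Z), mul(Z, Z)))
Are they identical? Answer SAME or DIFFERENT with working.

Answer: DIFFERENT — A ⇓ S^8(Z), B ⇓ SSSZ

Working:
Term A:
  start: add(add(S^4(Z), Z), add(add(Z, SSSZ), SZ))
  [1] add(S(add(SSSZ, Z)), add(add(Z, SSSZ), SZ))
  [2] S(add(add(SSSZ, Z), add(add(Z, SSSZ), SZ)))
  [3] S(add(S(add(SSZ, Z)), add(add(Z, SSSZ), SZ)))
  [4] S(S(add(add(SSZ, Z), add(add(Z, SSSZ), SZ))))
  [5] S(S(add(S(add(SZ, Z)), add(add(Z, SSSZ), SZ))))
  [6] S(S(S(add(add(SZ, Z), add(add(Z, SSSZ), SZ)))))
  [7] S(S(S(add(S(add(Z, Z)), add(add(Z, SSSZ), SZ)))))
  [8] S(S(S(S(add(add(Z, Z), add(add(Z, SSSZ), SZ))))))
  [9] S(S(S(S(add(Z, add(add(Z, SSSZ), SZ))))))
  [10] S(S(S(S(add(add(Z, SSSZ), SZ)))))
  [11] S(S(S(S(add(SSSZ, SZ)))))
  [12] S(S(S(S(S(add(SSZ, SZ))))))
  [13] S(S(S(S(S(S(add(SZ, SZ)))))))
  [14] S(S(S(S(S(S(S(add(Z, SZ))))))))
  [15] S^8(Z)

Term B:
  start: mul(SZ, add(add(SSSZ, Z), mul(Z, Z)))
  [1] add(add(add(SSSZ, Z), mul(Z, Z)), mul(Z, add(add(SSSZ, Z), mul(Z, Z))))
  [2] add(add(S(add(SSZ, Z)), mul(Z, Z)), mul(Z, add(add(SSSZ, Z), mul(Z, Z))))
  [3] add(S(add(add(SSZ, Z), mul(Z, Z))), mul(Z, add(add(SSSZ, Z), mul(Z, Z))))
  [4] S(add(add(add(SSZ, Z), mul(Z, Z)), mul(Z, add(add(SSSZ, Z), mul(Z, Z)))))
  [5] S(add(add(S(add(SZ, Z)), mul(Z, Z)), mul(Z, add(add(SSSZ, Z), mul(Z, Z)))))
  [6] S(add(S(add(add(SZ, Z), mul(Z, Z))), mul(Z, add(add(SSSZ, Z), mul(Z, Z)))))
  [7] S(S(add(add(add(SZ, Z), mul(Z, Z)), mul(Z, add(add(SSSZ, Z), mul(Z, Z))))))
  [8] S(S(add(add(S(add(Z, Z)), mul(Z, Z)), mul(Z, add(add(SSSZ, Z), mul(Z, Z))))))
  [9] S(S(add(S(add(add(Z, Z), mul(Z, Z))), mul(Z, add(add(SSSZ, Z), mul(Z, Z))))))
  [10] S(S(S(add(add(add(Z, Z), mul(Z, Z)), mul(Z, add(add(SSSZ, Z), mul(Z, Z)))))))
  [11] S(S(S(add(add(Z, mul(Z, Z)), mul(Z, add(add(SSSZ, Z), mul(Z, Z)))))))
  [12] S(S(S(add(mul(Z, Z), mul(Z, add(add(SSSZ, Z), mul(Z, Z)))))))
  [13] S(S(S(add(Z, mul(Z, add(add(SSSZ, Z), mul(Z, Z)))))))
  [14] S(S(S(mul(Z, add(add(SSSZ, Z), mul(Z, Z))))))
  [15] SSSZ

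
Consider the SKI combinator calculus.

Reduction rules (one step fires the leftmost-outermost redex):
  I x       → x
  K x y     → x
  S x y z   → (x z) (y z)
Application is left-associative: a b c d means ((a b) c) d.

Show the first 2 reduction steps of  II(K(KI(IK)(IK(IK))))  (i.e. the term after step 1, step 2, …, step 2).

  start: II(K(KI(IK)(IK(IK))))
  →1  I(K(KI(IK)(IK(IK))))
  →2  K(KI(IK)(IK(IK)))

Answer: after 2 steps: K(KI(IK)(IK(IK)))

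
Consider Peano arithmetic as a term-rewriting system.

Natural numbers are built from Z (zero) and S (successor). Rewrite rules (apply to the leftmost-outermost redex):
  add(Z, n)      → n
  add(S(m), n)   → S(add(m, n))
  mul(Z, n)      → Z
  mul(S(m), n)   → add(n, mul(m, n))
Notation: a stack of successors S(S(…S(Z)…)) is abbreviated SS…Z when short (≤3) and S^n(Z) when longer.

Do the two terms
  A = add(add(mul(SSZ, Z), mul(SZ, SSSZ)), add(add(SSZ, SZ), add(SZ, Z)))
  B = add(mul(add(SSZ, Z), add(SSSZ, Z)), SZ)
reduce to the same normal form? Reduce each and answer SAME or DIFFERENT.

Term A:
  start: add(add(mul(SSZ, Z), mul(SZ, SSSZ)), add(add(SSZ, SZ), add(SZ, Z)))
  step 1: add(add(add(Z, mul(SZ, Z)), mul(SZ, SSSZ)), add(add(SSZ, SZ), add(SZ, Z)))
  step 2: add(add(mul(SZ, Z), mul(SZ, SSSZ)), add(add(SSZ, SZ), add(SZ, Z)))
  step 3: add(add(add(Z, mul(Z, Z)), mul(SZ, SSSZ)), add(add(SSZ, SZ), add(SZ, Z)))
  step 4: add(add(mul(Z, Z), mul(SZ, SSSZ)), add(add(SSZ, SZ), add(SZ, Z)))
  step 5: add(add(Z, mul(SZ, SSSZ)), add(add(SSZ, SZ), add(SZ, Z)))
  step 6: add(mul(SZ, SSSZ), add(add(SSZ, SZ), add(SZ, Z)))
  step 7: add(add(SSSZ, mul(Z, SSSZ)), add(add(SSZ, SZ), add(SZ, Z)))
  step 8: add(S(add(SSZ, mul(Z, SSSZ))), add(add(SSZ, SZ), add(SZ, Z)))
  step 9: S(add(add(SSZ, mul(Z, SSSZ)), add(add(SSZ, SZ), add(SZ, Z))))
  step 10: S(add(S(add(SZ, mul(Z, SSSZ))), add(add(SSZ, SZ), add(SZ, Z))))
  step 11: S(S(add(add(SZ, mul(Z, SSSZ)), add(add(SSZ, SZ), add(SZ, Z)))))
  step 12: S(S(add(S(add(Z, mul(Z, SSSZ))), add(add(SSZ, SZ), add(SZ, Z)))))
  step 13: S(S(S(add(add(Z, mul(Z, SSSZ)), add(add(SSZ, SZ), add(SZ, Z))))))
  step 14: S(S(S(add(mul(Z, SSSZ), add(add(SSZ, SZ), add(SZ, Z))))))
  step 15: S(S(S(add(Z, add(add(SSZ, SZ), add(SZ, Z))))))
  step 16: S(S(S(add(add(SSZ, SZ), add(SZ, Z)))))
  step 17: S(S(S(add(S(add(SZ, SZ)), add(SZ, Z)))))
  step 18: S(S(S(S(add(add(SZ, SZ), add(SZ, Z))))))
  step 19: S(S(S(S(add(S(add(Z, SZ)), add(SZ, Z))))))
  step 20: S(S(S(S(S(add(add(Z, SZ), add(SZ, Z)))))))
  step 21: S(S(S(S(S(add(SZ, add(SZ, Z)))))))
  step 22: S(S(S(S(S(S(add(Z, add(SZ, Z))))))))
  step 23: S(S(S(S(S(S(add(SZ, Z)))))))
  step 24: S(S(S(S(S(S(S(add(Z, Z))))))))
  step 25: S^7(Z)

Term B:
  start: add(mul(add(SSZ, Z), add(SSSZ, Z)), SZ)
  step 1: add(mul(S(add(SZ, Z)), add(SSSZ, Z)), SZ)
  step 2: add(add(add(SSSZ, Z), mul(add(SZ, Z), add(SSSZ, Z))), SZ)
  step 3: add(add(S(add(SSZ, Z)), mul(add(SZ, Z), add(SSSZ, Z))), SZ)
  step 4: add(S(add(add(SSZ, Z), mul(add(SZ, Z), add(SSSZ, Z)))), SZ)
  step 5: S(add(add(add(SSZ, Z), mul(add(SZ, Z), add(SSSZ, Z))), SZ))
  step 6: S(add(add(S(add(SZ, Z)), mul(add(SZ, Z), add(SSSZ, Z))), SZ))
  step 7: S(add(S(add(add(SZ, Z), mul(add(SZ, Z), add(SSSZ, Z)))), SZ))
  step 8: S(S(add(add(add(SZ, Z), mul(add(SZ, Z), add(SSSZ, Z))), SZ)))
  step 9: S(S(add(add(S(add(Z, Z)), mul(add(SZ, Z), add(SSSZ, Z))), SZ)))
  step 10: S(S(add(S(add(add(Z, Z), mul(add(SZ, Z), add(SSSZ, Z)))), SZ)))
  step 11: S(S(S(add(add(add(Z, Z), mul(add(SZ, Z), add(SSSZ, Z))), SZ))))
  step 12: S(S(S(add(add(Z, mul(add(SZ, Z), add(SSSZ, Z))), SZ))))
  step 13: S(S(S(add(mul(add(SZ, Z), add(SSSZ, Z)), SZ))))
  step 14: S(S(S(add(mul(S(add(Z, Z)), add(SSSZ, Z)), SZ))))
  step 15: S(S(S(add(add(add(SSSZ, Z), mul(add(Z, Z), add(SSSZ, Z))), SZ))))
  step 16: S(S(S(add(add(S(add(SSZ, Z)), mul(add(Z, Z), add(SSSZ, Z))), SZ))))
  step 17: S(S(S(add(S(add(add(SSZ, Z), mul(add(Z, Z), add(SSSZ, Z)))), SZ))))
  step 18: S(S(S(S(add(add(add(SSZ, Z), mul(add(Z, Z), add(SSSZ, Z))), SZ)))))
  step 19: S(S(S(S(add(add(S(add(SZ, Z)), mul(add(Z, Z), add(SSSZ, Z))), SZ)))))
  step 20: S(S(S(S(add(S(add(add(SZ, Z), mul(add(Z, Z), add(SSSZ, Z)))), SZ)))))
  step 21: S(S(S(S(S(add(add(add(SZ, Z), mul(add(Z, Z), add(SSSZ, Z))), SZ))))))
  step 22: S(S(S(S(S(add(add(S(add(Z, Z)), mul(add(Z, Z), add(SSSZ, Z))), SZ))))))
  step 23: S(S(S(S(S(add(S(add(add(Z, Z), mul(add(Z, Z), add(SSSZ, Z)))), SZ))))))
  step 24: S(S(S(S(S(S(add(add(add(Z, Z), mul(add(Z, Z), add(SSSZ, Z))), SZ)))))))
  step 25: S(S(S(S(S(S(add(add(Z, mul(add(Z, Z), add(SSSZ, Z))), SZ)))))))
  step 26: S(S(S(S(S(S(add(mul(add(Z, Z), add(SSSZ, Z)), SZ)))))))
  step 27: S(S(S(S(S(S(add(mul(Z, add(SSSZ, Z)), SZ)))))))
  step 28: S(S(S(S(S(S(add(Z, SZ)))))))
  step 29: S^7(Z)

Answer: SAME — A ⇓ S^7(Z), B ⇓ S^7(Z)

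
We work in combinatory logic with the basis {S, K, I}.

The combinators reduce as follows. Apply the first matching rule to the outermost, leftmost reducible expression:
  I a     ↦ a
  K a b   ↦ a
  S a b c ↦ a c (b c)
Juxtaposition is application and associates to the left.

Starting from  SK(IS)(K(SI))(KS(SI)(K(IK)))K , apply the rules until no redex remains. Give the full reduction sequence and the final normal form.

Answer: normal form = SIK  (in 3 steps)

Reduction:
  start: SK(IS)(K(SI))(KS(SI)(K(IK)))K
  step 1: K(K(SI))(IS(K(SI)))(KS(SI)(K(IK)))K
  step 2: K(SI)(KS(SI)(K(IK)))K
  step 3: SIK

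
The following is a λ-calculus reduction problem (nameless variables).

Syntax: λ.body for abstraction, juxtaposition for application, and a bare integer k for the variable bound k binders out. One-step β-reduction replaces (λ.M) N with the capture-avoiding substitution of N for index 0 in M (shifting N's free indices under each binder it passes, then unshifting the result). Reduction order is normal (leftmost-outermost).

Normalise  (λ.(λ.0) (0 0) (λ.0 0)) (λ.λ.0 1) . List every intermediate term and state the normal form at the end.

Answer: normal form = λ.0 (λ.λ.0 1)  (in 6 steps)

Reduction:
  start: (λ.(λ.0) (0 0) (λ.0 0)) (λ.λ.0 1)
  →1  (λ.0) ((λ.λ.0 1) (λ.λ.0 1)) (λ.0 0)
  →2  (λ.λ.0 1) (λ.λ.0 1) (λ.0 0)
  →3  (λ.0 (λ.λ.0 1)) (λ.0 0)
  →4  (λ.0 0) (λ.λ.0 1)
  →5  (λ.λ.0 1) (λ.λ.0 1)
  →6  λ.0 (λ.λ.0 1)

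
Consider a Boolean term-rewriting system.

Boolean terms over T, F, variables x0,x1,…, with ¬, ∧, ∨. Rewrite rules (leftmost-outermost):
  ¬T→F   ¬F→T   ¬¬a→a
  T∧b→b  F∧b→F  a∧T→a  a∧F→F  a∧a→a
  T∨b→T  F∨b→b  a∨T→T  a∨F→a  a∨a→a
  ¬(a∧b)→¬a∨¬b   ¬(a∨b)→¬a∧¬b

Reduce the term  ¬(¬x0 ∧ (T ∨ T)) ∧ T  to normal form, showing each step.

Answer: normal form = x0  (in 7 steps)

Derivation:
  start: ¬(¬x0 ∧ (T ∨ T)) ∧ T
  step 1: ¬(¬x0 ∧ (T ∨ T))
  step 2: ¬¬x0 ∨ ¬(T ∨ T)
  step 3: x0 ∨ ¬(T ∨ T)
  step 4: x0 ∨ (¬T ∧ ¬T)
  step 5: x0 ∨ ¬T
  step 6: x0 ∨ F
  step 7: x0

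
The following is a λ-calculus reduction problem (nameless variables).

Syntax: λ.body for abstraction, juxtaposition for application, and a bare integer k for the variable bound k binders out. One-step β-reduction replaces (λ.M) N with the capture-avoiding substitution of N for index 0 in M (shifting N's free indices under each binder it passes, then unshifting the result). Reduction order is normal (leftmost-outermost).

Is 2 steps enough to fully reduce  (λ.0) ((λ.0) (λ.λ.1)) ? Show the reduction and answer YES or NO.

  start: (λ.0) ((λ.0) (λ.λ.1))
  [1] (λ.0) (λ.λ.1)
  [2] λ.λ.1

Answer: YES — reaches normal form λ.λ.1 in 2 ≤ 2 steps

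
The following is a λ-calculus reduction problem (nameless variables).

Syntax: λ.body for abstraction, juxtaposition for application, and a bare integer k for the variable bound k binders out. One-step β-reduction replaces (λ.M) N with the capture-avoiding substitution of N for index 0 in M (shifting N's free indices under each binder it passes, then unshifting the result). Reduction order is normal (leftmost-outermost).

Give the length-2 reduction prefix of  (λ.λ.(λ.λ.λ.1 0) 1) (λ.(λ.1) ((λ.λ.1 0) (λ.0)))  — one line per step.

  start: (λ.λ.(λ.λ.λ.1 0) 1) (λ.(λ.1) ((λ.λ.1 0) (λ.0)))
  [1] λ.(λ.λ.λ.1 0) (λ.(λ.1) ((λ.λ.1 0) (λ.0)))
  [2] λ.λ.λ.1 0

Answer: after 2 steps: λ.λ.λ.1 0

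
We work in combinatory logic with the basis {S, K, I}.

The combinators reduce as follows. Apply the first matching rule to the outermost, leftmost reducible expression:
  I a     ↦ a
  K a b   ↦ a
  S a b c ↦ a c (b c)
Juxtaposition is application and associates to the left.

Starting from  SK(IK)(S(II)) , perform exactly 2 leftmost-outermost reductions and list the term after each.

  start: SK(IK)(S(II))
  [1] K(S(II))(IK(S(II)))
  [2] S(II)

Answer: after 2 steps: S(II)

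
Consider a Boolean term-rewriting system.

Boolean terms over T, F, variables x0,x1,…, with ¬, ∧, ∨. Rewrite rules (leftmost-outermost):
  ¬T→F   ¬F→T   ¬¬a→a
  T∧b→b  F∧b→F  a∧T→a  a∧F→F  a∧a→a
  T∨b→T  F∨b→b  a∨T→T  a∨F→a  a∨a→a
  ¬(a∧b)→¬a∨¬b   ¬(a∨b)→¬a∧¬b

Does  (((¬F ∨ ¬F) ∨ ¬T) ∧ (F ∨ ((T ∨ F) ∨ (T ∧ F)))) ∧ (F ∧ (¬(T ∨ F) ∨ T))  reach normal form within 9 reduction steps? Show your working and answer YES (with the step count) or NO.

Answer: YES — reaches normal form F in 9 ≤ 9 steps

Reduction:
  start: (((¬F ∨ ¬F) ∨ ¬T) ∧ (F ∨ ((T ∨ F) ∨ (T ∧ F)))) ∧ (F ∧ (¬(T ∨ F) ∨ T))
  →1  ((¬F ∨ ¬T) ∧ (F ∨ ((T ∨ F) ∨ (T ∧ F)))) ∧ (F ∧ (¬(T ∨ F) ∨ T))
  →2  ((T ∨ ¬T) ∧ (F ∨ ((T ∨ F) ∨ (T ∧ F)))) ∧ (F ∧ (¬(T ∨ F) ∨ T))
  →3  (T ∧ (F ∨ ((T ∨ F) ∨ (T ∧ F)))) ∧ (F ∧ (¬(T ∨ F) ∨ T))
  →4  (F ∨ ((T ∨ F) ∨ (T ∧ F))) ∧ (F ∧ (¬(T ∨ F) ∨ T))
  →5  ((T ∨ F) ∨ (T ∧ F)) ∧ (F ∧ (¬(T ∨ F) ∨ T))
  →6  (T ∨ (T ∧ F)) ∧ (F ∧ (¬(T ∨ F) ∨ T))
  →7  T ∧ (F ∧ (¬(T ∨ F) ∨ T))
  →8  F ∧ (¬(T ∨ F) ∨ T)
  →9  F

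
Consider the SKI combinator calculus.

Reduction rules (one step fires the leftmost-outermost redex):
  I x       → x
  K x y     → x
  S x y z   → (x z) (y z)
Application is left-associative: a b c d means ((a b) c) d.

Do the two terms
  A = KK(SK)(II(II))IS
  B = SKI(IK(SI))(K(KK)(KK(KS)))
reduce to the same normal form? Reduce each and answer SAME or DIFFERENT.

Answer: DIFFERENT — A ⇓ S, B ⇓ SI

Reduction:
Term A:
  start: KK(SK)(II(II))IS
  [1] K(II(II))IS
  [2] II(II)S
  [3] I(II)S
  [4] IIS
  [5] IS
  [6] S

Term B:
  start: SKI(IK(SI))(K(KK)(KK(KS)))
  [1] K(IK(SI))(I(IK(SI)))(K(KK)(KK(KS)))
  [2] IK(SI)(K(KK)(KK(KS)))
  [3] K(SI)(K(KK)(KK(KS)))
  [4] SI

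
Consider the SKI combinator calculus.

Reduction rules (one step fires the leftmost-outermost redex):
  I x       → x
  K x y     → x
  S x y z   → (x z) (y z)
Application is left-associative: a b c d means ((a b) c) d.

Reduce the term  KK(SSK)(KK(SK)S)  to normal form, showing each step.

  start: KK(SSK)(KK(SK)S)
  →1  K(KK(SK)S)
  →2  K(KS)

Answer: normal form = K(KS)  (in 2 steps)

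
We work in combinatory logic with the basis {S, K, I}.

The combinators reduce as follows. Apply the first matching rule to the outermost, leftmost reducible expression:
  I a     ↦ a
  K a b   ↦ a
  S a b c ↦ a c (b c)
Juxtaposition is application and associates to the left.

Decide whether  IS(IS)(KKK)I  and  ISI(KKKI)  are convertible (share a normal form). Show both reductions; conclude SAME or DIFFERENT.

Answer: SAME — A ⇓ SI(KI), B ⇓ SI(KI)

Working:
Term A:
  start: IS(IS)(KKK)I
  step 1: S(IS)(KKK)I
  step 2: ISI(KKKI)
  step 3: SI(KKKI)
  step 4: SI(KI)

Term B:
  start: ISI(KKKI)
  step 1: SI(KKKI)
  step 2: SI(KI)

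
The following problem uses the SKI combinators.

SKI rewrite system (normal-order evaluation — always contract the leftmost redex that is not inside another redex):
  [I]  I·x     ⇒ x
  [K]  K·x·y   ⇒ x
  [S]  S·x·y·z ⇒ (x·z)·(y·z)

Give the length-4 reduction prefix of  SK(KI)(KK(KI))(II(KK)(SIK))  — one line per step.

Answer: after 4 steps: K(I(KK)(SIK))

Derivation:
  start: SK(KI)(KK(KI))(II(KK)(SIK))
  [1] K(KK(KI))(KI(KK(KI)))(II(KK)(SIK))
  [2] KK(KI)(II(KK)(SIK))
  [3] K(II(KK)(SIK))
  [4] K(I(KK)(SIK))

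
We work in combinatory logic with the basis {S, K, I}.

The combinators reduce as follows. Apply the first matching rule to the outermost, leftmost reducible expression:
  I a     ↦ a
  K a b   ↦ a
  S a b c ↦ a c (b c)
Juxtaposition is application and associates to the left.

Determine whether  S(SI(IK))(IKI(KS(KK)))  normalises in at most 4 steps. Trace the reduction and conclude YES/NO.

  start: S(SI(IK))(IKI(KS(KK)))
  step 1: S(SIK)(IKI(KS(KK)))
  step 2: S(SIK)(KI(KS(KK)))
  step 3: S(SIK)I

Answer: YES — reaches normal form S(SIK)I in 3 ≤ 4 steps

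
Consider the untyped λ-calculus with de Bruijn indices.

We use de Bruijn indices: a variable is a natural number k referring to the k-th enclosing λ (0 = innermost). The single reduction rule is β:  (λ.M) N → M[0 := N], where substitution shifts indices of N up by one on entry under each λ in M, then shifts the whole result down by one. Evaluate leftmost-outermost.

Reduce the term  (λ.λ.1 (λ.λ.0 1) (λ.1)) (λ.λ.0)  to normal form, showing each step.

  start: (λ.λ.1 (λ.λ.0 1) (λ.1)) (λ.λ.0)
  →1  λ.(λ.λ.0) (λ.λ.0 1) (λ.1)
  →2  λ.(λ.0) (λ.1)
  →3  λ.λ.1

Answer: normal form = λ.λ.1  (in 3 steps)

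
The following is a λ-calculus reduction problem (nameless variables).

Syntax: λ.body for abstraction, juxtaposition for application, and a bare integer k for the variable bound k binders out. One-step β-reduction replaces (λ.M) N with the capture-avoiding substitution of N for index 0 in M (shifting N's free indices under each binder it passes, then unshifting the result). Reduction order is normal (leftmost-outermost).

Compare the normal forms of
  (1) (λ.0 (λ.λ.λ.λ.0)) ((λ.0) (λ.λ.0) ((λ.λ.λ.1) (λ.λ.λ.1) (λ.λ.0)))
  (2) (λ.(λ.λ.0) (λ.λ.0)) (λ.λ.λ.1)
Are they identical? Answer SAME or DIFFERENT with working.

Answer: DIFFERENT — A ⇓ λ.λ.λ.λ.0, B ⇓ λ.0

Reduction:
Term A:
  start: (λ.0 (λ.λ.λ.λ.0)) ((λ.0) (λ.λ.0) ((λ.λ.λ.1) (λ.λ.λ.1) (λ.λ.0)))
  step 1: (λ.0) (λ.λ.0) ((λ.λ.λ.1) (λ.λ.λ.1) (λ.λ.0)) (λ.λ.λ.λ.0)
  step 2: (λ.λ.0) ((λ.λ.λ.1) (λ.λ.λ.1) (λ.λ.0)) (λ.λ.λ.λ.0)
  step 3: (λ.0) (λ.λ.λ.λ.0)
  step 4: λ.λ.λ.λ.0

Term B:
  start: (λ.(λ.λ.0) (λ.λ.0)) (λ.λ.λ.1)
  step 1: (λ.λ.0) (λ.λ.0)
  step 2: λ.0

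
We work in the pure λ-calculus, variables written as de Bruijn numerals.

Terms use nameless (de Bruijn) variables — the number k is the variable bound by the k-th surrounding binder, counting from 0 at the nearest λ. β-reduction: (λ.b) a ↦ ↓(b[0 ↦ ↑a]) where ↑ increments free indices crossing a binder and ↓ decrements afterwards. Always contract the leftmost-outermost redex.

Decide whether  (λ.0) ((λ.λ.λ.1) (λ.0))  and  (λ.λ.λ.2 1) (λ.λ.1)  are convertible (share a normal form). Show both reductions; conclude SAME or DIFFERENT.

Answer: DIFFERENT — A ⇓ λ.λ.1, B ⇓ λ.λ.λ.2

Derivation:
Term A:
  start: (λ.0) ((λ.λ.λ.1) (λ.0))
  [1] (λ.λ.λ.1) (λ.0)
  [2] λ.λ.1

Term B:
  start: (λ.λ.λ.2 1) (λ.λ.1)
  [1] λ.λ.(λ.λ.1) 1
  [2] λ.λ.λ.2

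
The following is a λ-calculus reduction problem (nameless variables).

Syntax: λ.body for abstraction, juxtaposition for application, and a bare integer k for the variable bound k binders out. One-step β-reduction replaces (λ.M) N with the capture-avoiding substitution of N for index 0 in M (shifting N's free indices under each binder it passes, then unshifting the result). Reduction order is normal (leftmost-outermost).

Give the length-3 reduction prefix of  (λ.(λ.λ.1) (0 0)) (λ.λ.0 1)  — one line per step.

Answer: after 3 steps: λ.λ.0 (λ.λ.0 1)

Derivation:
  start: (λ.(λ.λ.1) (0 0)) (λ.λ.0 1)
  step 1: (λ.λ.1) ((λ.λ.0 1) (λ.λ.0 1))
  step 2: λ.(λ.λ.0 1) (λ.λ.0 1)
  step 3: λ.λ.0 (λ.λ.0 1)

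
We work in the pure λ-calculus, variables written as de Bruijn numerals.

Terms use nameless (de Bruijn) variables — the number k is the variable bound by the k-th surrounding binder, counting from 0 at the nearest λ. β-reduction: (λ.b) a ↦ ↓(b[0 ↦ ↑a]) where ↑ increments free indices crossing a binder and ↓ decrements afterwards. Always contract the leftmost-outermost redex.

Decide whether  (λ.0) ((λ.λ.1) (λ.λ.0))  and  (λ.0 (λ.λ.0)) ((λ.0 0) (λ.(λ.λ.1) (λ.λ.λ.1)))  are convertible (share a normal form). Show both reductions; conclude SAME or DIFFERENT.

Term A:
  start: (λ.0) ((λ.λ.1) (λ.λ.0))
  →1  (λ.λ.1) (λ.λ.0)
  →2  λ.λ.λ.0

Term B:
  start: (λ.0 (λ.λ.0)) ((λ.0 0) (λ.(λ.λ.1) (λ.λ.λ.1)))
  →1  (λ.0 0) (λ.(λ.λ.1) (λ.λ.λ.1)) (λ.λ.0)
  →2  (λ.(λ.λ.1) (λ.λ.λ.1)) (λ.(λ.λ.1) (λ.λ.λ.1)) (λ.λ.0)
  →3  (λ.λ.1) (λ.λ.λ.1) (λ.λ.0)
  →4  (λ.λ.λ.λ.1) (λ.λ.0)
  →5  λ.λ.λ.1

Answer: DIFFERENT — A ⇓ λ.λ.λ.0, B ⇓ λ.λ.λ.1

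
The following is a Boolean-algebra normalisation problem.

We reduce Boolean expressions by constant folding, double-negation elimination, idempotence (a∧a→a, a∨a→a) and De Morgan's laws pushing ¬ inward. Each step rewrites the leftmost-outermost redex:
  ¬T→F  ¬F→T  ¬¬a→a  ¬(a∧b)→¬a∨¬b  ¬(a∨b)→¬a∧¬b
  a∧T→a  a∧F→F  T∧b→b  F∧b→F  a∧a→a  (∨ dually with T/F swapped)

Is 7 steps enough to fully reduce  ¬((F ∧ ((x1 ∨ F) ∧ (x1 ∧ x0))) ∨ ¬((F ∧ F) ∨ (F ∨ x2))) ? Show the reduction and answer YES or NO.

  start: ¬((F ∧ ((x1 ∨ F) ∧ (x1 ∧ x0))) ∨ ¬((F ∧ F) ∨ (F ∨ x2)))
  step 1: ¬(F ∧ ((x1 ∨ F) ∧ (x1 ∧ x0))) ∧ ¬¬((F ∧ F) ∨ (F ∨ x2))
  step 2: (¬F ∨ ¬((x1 ∨ F) ∧ (x1 ∧ x0))) ∧ ¬¬((F ∧ F) ∨ (F ∨ x2))
  step 3: (T ∨ ¬((x1 ∨ F) ∧ (x1 ∧ x0))) ∧ ¬¬((F ∧ F) ∨ (F ∨ x2))
  step 4: T ∧ ¬¬((F ∧ F) ∨ (F ∨ x2))
  step 5: ¬¬((F ∧ F) ∨ (F ∨ x2))
  step 6: (F ∧ F) ∨ (F ∨ x2)
  step 7: F ∨ (F ∨ x2)

Answer: NO — after 7 steps the term is F ∨ (F ∨ x2), not yet normal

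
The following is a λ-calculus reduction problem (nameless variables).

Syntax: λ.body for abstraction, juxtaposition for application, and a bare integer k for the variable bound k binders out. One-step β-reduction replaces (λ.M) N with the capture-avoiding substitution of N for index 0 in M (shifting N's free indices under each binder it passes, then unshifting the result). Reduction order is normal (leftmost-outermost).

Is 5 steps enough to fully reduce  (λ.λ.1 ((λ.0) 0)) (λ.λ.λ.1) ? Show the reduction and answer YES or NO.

Answer: YES — reaches normal form λ.λ.λ.1 in 2 ≤ 5 steps

Reduction:
  start: (λ.λ.1 ((λ.0) 0)) (λ.λ.λ.1)
  [1] λ.(λ.λ.λ.1) ((λ.0) 0)
  [2] λ.λ.λ.1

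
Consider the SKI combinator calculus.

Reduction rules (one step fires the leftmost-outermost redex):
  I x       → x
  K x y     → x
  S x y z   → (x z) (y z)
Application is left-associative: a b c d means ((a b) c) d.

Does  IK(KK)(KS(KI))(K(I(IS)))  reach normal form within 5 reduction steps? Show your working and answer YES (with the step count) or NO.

  start: IK(KK)(KS(KI))(K(I(IS)))
  →1  K(KK)(KS(KI))(K(I(IS)))
  →2  KK(K(I(IS)))
  →3  K

Answer: YES — reaches normal form K in 3 ≤ 5 steps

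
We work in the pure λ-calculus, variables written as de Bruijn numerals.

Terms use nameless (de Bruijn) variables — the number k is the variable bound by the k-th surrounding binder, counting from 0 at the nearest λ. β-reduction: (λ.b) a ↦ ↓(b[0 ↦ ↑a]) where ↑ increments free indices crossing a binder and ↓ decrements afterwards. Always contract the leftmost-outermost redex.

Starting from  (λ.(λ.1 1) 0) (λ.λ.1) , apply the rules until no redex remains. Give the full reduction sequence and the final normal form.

Answer: normal form = λ.λ.λ.1  (in 3 steps)

Derivation:
  start: (λ.(λ.1 1) 0) (λ.λ.1)
  [1] (λ.(λ.λ.1) (λ.λ.1)) (λ.λ.1)
  [2] (λ.λ.1) (λ.λ.1)
  [3] λ.λ.λ.1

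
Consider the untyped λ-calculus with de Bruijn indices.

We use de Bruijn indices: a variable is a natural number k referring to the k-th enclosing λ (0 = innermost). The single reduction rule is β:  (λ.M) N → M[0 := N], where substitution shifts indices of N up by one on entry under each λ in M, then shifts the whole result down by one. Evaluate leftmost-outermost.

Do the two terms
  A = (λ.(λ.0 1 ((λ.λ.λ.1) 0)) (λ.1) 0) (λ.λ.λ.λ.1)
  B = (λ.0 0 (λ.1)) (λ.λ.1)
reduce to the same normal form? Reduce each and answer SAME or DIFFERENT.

Answer: SAME — A ⇓ λ.λ.1, B ⇓ λ.λ.1

Derivation:
Term A:
  start: (λ.(λ.0 1 ((λ.λ.λ.1) 0)) (λ.1) 0) (λ.λ.λ.λ.1)
  [1] (λ.0 (λ.λ.λ.λ.1) ((λ.λ.λ.1) 0)) (λ.λ.λ.λ.λ.1) (λ.λ.λ.λ.1)
  [2] (λ.λ.λ.λ.λ.1) (λ.λ.λ.λ.1) ((λ.λ.λ.1) (λ.λ.λ.λ.λ.1)) (λ.λ.λ.λ.1)
  [3] (λ.λ.λ.λ.1) ((λ.λ.λ.1) (λ.λ.λ.λ.λ.1)) (λ.λ.λ.λ.1)
  [4] (λ.λ.λ.1) (λ.λ.λ.λ.1)
  [5] λ.λ.1

Term B:
  start: (λ.0 0 (λ.1)) (λ.λ.1)
  [1] (λ.λ.1) (λ.λ.1) (λ.λ.λ.1)
  [2] (λ.λ.λ.1) (λ.λ.λ.1)
  [3] λ.λ.1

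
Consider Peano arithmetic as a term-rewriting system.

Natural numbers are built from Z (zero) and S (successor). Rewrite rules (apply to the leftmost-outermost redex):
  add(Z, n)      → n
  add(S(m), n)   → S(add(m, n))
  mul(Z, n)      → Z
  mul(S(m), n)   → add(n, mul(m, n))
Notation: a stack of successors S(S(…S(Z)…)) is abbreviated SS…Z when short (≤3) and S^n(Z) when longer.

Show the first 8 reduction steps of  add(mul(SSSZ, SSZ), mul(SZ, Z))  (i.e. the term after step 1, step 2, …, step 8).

  start: add(mul(SSSZ, SSZ), mul(SZ, Z))
  [1] add(add(SSZ, mul(SSZ, SSZ)), mul(SZ, Z))
  [2] add(S(add(SZ, mul(SSZ, SSZ))), mul(SZ, Z))
  [3] S(add(add(SZ, mul(SSZ, SSZ)), mul(SZ, Z)))
  [4] S(add(S(add(Z, mul(SSZ, SSZ))), mul(SZ, Z)))
  [5] S(S(add(add(Z, mul(SSZ, SSZ)), mul(SZ, Z))))
  [6] S(S(add(mul(SSZ, SSZ), mul(SZ, Z))))
  [7] S(S(add(add(SSZ, mul(SZ, SSZ)), mul(SZ, Z))))
  [8] S(S(add(S(add(SZ, mul(SZ, SSZ))), mul(SZ, Z))))

Answer: after 8 steps: S(S(add(S(add(SZ, mul(SZ, SSZ))), mul(SZ, Z))))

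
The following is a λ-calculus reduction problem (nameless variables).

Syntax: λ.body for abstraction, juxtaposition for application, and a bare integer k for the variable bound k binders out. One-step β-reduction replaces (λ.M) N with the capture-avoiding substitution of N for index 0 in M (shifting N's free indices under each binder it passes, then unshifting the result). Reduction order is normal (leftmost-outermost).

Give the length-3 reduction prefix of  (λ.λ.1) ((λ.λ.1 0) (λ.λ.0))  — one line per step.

  start: (λ.λ.1) ((λ.λ.1 0) (λ.λ.0))
  step 1: λ.(λ.λ.1 0) (λ.λ.0)
  step 2: λ.λ.(λ.λ.0) 0
  step 3: λ.λ.λ.0

Answer: after 3 steps: λ.λ.λ.0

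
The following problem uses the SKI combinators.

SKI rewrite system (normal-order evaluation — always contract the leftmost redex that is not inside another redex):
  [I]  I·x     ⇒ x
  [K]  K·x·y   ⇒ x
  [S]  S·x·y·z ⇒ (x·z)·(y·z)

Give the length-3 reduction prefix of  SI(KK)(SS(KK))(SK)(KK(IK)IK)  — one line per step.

Answer: after 3 steps: S(KK(SS(KK)))(KK(KK(SS(KK))))(SK)(KK(IK)IK)

Reduction:
  start: SI(KK)(SS(KK))(SK)(KK(IK)IK)
  step 1: I(SS(KK))(KK(SS(KK)))(SK)(KK(IK)IK)
  step 2: SS(KK)(KK(SS(KK)))(SK)(KK(IK)IK)
  step 3: S(KK(SS(KK)))(KK(KK(SS(KK))))(SK)(KK(IK)IK)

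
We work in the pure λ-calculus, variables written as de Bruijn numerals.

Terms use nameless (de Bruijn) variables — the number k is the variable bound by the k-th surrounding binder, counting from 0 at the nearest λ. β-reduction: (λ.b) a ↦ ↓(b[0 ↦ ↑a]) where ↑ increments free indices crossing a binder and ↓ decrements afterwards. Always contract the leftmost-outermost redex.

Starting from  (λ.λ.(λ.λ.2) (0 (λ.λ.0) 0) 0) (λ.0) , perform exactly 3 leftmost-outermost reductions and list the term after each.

  start: (λ.λ.(λ.λ.2) (0 (λ.λ.0) 0) 0) (λ.0)
  [1] λ.(λ.λ.2) (0 (λ.λ.0) 0) 0
  [2] λ.(λ.1) 0
  [3] λ.0

Answer: after 3 steps: λ.0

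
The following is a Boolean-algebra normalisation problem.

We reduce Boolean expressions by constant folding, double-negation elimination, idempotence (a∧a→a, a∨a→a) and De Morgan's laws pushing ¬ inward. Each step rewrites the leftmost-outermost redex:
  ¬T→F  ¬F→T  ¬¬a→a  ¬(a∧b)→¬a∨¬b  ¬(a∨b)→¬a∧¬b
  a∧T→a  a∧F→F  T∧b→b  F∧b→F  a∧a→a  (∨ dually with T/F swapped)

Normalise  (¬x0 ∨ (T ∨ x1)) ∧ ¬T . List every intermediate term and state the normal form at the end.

Answer: normal form = F  (in 4 steps)

Reduction:
  start: (¬x0 ∨ (T ∨ x1)) ∧ ¬T
  [1] (¬x0 ∨ T) ∧ ¬T
  [2] T ∧ ¬T
  [3] ¬T
  [4] F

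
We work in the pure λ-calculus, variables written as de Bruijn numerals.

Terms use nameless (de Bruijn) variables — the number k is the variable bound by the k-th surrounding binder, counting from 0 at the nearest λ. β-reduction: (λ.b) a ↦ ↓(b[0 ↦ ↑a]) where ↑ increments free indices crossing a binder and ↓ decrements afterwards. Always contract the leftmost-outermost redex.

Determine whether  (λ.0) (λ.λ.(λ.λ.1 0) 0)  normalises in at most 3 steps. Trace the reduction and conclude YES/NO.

Answer: YES — reaches normal form λ.λ.λ.1 0 in 2 ≤ 3 steps

Reduction:
  start: (λ.0) (λ.λ.(λ.λ.1 0) 0)
  step 1: λ.λ.(λ.λ.1 0) 0
  step 2: λ.λ.λ.1 0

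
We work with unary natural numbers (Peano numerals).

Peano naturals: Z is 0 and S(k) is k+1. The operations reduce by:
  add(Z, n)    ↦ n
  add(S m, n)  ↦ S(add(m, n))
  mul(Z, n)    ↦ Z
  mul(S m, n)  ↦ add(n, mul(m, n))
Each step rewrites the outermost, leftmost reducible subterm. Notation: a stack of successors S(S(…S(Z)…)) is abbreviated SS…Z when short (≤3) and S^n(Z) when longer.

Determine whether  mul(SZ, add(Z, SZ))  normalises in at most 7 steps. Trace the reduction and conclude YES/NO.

Answer: YES — reaches normal form SZ in 5 ≤ 7 steps

Reduction:
  start: mul(SZ, add(Z, SZ))
  step 1: add(add(Z, SZ), mul(Z, add(Z, SZ)))
  step 2: add(SZ, mul(Z, add(Z, SZ)))
  step 3: S(add(Z, mul(Z, add(Z, SZ))))
  step 4: S(mul(Z, add(Z, SZ)))
  step 5: SZ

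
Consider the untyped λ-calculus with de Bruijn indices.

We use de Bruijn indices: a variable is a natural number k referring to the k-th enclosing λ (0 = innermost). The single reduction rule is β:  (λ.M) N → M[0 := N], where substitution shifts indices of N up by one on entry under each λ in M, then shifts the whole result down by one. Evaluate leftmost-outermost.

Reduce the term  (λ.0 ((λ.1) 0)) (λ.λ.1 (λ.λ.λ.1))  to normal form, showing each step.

  start: (λ.0 ((λ.1) 0)) (λ.λ.1 (λ.λ.λ.1))
  →1  (λ.λ.1 (λ.λ.λ.1)) ((λ.λ.λ.1 (λ.λ.λ.1)) (λ.λ.1 (λ.λ.λ.1)))
  →2  λ.(λ.λ.λ.1 (λ.λ.λ.1)) (λ.λ.1 (λ.λ.λ.1)) (λ.λ.λ.1)
  →3  λ.(λ.λ.1 (λ.λ.λ.1)) (λ.λ.λ.1)
  →4  λ.λ.(λ.λ.λ.1) (λ.λ.λ.1)
  →5  λ.λ.λ.λ.1

Answer: normal form = λ.λ.λ.λ.1  (in 5 steps)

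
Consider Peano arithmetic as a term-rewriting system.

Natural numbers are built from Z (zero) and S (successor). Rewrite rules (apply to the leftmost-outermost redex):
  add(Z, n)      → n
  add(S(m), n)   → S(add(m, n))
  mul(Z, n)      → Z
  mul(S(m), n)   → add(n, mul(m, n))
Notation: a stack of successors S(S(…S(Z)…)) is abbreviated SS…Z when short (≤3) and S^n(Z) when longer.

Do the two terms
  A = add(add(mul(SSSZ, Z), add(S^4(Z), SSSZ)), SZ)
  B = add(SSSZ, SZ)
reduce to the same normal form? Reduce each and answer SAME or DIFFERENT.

Term A:
  start: add(add(mul(SSSZ, Z), add(S^4(Z), SSSZ)), SZ)
  →1  add(add(add(Z, mul(SSZ, Z)), add(S^4(Z), SSSZ)), SZ)
  →2  add(add(mul(SSZ, Z), add(S^4(Z), SSSZ)), SZ)
  →3  add(add(add(Z, mul(SZ, Z)), add(S^4(Z), SSSZ)), SZ)
  →4  add(add(mul(SZ, Z), add(S^4(Z), SSSZ)), SZ)
  →5  add(add(add(Z, mul(Z, Z)), add(S^4(Z), SSSZ)), SZ)
  →6  add(add(mul(Z, Z), add(S^4(Z), SSSZ)), SZ)
  →7  add(add(Z, add(S^4(Z), SSSZ)), SZ)
  →8  add(add(S^4(Z), SSSZ), SZ)
  →9  add(S(add(SSSZ, SSSZ)), SZ)
  →10  S(add(add(SSSZ, SSSZ), SZ))
  →11  S(add(S(add(SSZ, SSSZ)), SZ))
  →12  S(S(add(add(SSZ, SSSZ), SZ)))
  →13  S(S(add(S(add(SZ, SSSZ)), SZ)))
  →14  S(S(S(add(add(SZ, SSSZ), SZ))))
  →15  S(S(S(add(S(add(Z, SSSZ)), SZ))))
  →16  S(S(S(S(add(add(Z, SSSZ), SZ)))))
  →17  S(S(S(S(add(SSSZ, SZ)))))
  →18  S(S(S(S(S(add(SSZ, SZ))))))
  →19  S(S(S(S(S(S(add(SZ, SZ)))))))
  →20  S(S(S(S(S(S(S(add(Z, SZ))))))))
  →21  S^8(Z)

Term B:
  start: add(SSSZ, SZ)
  →1  S(add(SSZ, SZ))
  →2  S(S(add(SZ, SZ)))
  →3  S(S(S(add(Z, SZ))))
  →4  S^4(Z)

Answer: DIFFERENT — A ⇓ S^8(Z), B ⇓ S^4(Z)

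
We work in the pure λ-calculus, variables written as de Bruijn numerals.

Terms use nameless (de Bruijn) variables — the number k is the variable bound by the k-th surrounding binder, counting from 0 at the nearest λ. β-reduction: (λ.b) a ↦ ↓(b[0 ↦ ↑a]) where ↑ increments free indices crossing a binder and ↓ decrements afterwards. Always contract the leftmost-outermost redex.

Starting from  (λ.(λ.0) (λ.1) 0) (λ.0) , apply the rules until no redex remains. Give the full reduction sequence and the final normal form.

  start: (λ.(λ.0) (λ.1) 0) (λ.0)
  step 1: (λ.0) (λ.λ.0) (λ.0)
  step 2: (λ.λ.0) (λ.0)
  step 3: λ.0

Answer: normal form = λ.0  (in 3 steps)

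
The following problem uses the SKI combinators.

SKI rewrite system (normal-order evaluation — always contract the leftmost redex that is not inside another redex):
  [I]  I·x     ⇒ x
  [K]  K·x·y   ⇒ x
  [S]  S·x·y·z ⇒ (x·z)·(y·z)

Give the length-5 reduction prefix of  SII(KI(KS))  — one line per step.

  start: SII(KI(KS))
  →1  I(KI(KS))(I(KI(KS)))
  →2  KI(KS)(I(KI(KS)))
  →3  I(I(KI(KS)))
  →4  I(KI(KS))
  →5  KI(KS)

Answer: after 5 steps: KI(KS)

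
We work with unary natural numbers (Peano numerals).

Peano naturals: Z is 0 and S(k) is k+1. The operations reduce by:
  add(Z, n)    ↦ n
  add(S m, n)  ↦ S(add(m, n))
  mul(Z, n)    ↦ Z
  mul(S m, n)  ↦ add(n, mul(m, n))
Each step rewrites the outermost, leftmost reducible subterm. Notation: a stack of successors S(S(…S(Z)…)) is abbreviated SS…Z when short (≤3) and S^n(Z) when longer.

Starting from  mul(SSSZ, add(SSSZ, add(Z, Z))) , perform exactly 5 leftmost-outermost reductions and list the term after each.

Answer: after 5 steps: S(S(add(add(SZ, add(Z, Z)), mul(SSZ, add(SSSZ, add(Z, Z))))))

Working:
  start: mul(SSSZ, add(SSSZ, add(Z, Z)))
  [1] add(add(SSSZ, add(Z, Z)), mul(SSZ, add(SSSZ, add(Z, Z))))
  [2] add(S(add(SSZ, add(Z, Z))), mul(SSZ, add(SSSZ, add(Z, Z))))
  [3] S(add(add(SSZ, add(Z, Z)), mul(SSZ, add(SSSZ, add(Z, Z)))))
  [4] S(add(S(add(SZ, add(Z, Z))), mul(SSZ, add(SSSZ, add(Z, Z)))))
  [5] S(S(add(add(SZ, add(Z, Z)), mul(SSZ, add(SSSZ, add(Z, Z))))))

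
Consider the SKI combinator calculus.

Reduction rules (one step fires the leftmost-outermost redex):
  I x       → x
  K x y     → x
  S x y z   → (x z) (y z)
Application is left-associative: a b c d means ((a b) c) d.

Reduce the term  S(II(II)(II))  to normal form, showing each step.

Answer: normal form = SI  (in 5 steps)

Working:
  start: S(II(II)(II))
  →1  S(I(II)(II))
  →2  S(II(II))
  →3  S(I(II))
  →4  S(II)
  →5  SI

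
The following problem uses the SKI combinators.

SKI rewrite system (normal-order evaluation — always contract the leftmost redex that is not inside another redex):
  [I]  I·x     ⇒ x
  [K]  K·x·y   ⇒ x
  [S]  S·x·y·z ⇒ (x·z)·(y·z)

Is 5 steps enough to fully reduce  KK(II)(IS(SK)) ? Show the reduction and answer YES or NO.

  start: KK(II)(IS(SK))
  →1  K(IS(SK))
  →2  K(S(SK))

Answer: YES — reaches normal form K(S(SK)) in 2 ≤ 5 steps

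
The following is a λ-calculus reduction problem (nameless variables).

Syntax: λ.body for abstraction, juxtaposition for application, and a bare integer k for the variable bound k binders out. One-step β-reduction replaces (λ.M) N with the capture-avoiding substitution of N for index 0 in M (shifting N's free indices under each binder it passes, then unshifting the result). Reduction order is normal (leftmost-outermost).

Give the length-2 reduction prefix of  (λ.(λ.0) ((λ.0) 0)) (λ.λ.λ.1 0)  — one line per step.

Answer: after 2 steps: (λ.0) (λ.λ.λ.1 0)

Working:
  start: (λ.(λ.0) ((λ.0) 0)) (λ.λ.λ.1 0)
  →1  (λ.0) ((λ.0) (λ.λ.λ.1 0))
  →2  (λ.0) (λ.λ.λ.1 0)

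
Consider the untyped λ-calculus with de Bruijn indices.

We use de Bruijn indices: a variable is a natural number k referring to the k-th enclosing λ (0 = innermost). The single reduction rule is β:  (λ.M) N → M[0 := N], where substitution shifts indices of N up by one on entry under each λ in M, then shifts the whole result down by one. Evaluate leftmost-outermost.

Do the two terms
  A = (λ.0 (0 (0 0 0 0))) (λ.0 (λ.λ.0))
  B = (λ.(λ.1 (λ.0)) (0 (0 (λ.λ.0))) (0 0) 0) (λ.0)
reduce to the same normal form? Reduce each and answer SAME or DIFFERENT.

Answer: SAME — A ⇓ λ.0, B ⇓ λ.0

Working:
Term A:
  start: (λ.0 (0 (0 0 0 0))) (λ.0 (λ.λ.0))
  [1] (λ.0 (λ.λ.0)) ((λ.0 (λ.λ.0)) ((λ.0 (λ.λ.0)) (λ.0 (λ.λ.0)) (λ.0 (λ.λ.0)) (λ.0 (λ.λ.0))))
  [2] (λ.0 (λ.λ.0)) ((λ.0 (λ.λ.0)) (λ.0 (λ.λ.0)) (λ.0 (λ.λ.0)) (λ.0 (λ.λ.0))) (λ.λ.0)
  [3] (λ.0 (λ.λ.0)) (λ.0 (λ.λ.0)) (λ.0 (λ.λ.0)) (λ.0 (λ.λ.0)) (λ.λ.0) (λ.λ.0)
  [4] (λ.0 (λ.λ.0)) (λ.λ.0) (λ.0 (λ.λ.0)) (λ.0 (λ.λ.0)) (λ.λ.0) (λ.λ.0)
  [5] (λ.λ.0) (λ.λ.0) (λ.0 (λ.λ.0)) (λ.0 (λ.λ.0)) (λ.λ.0) (λ.λ.0)
  [6] (λ.0) (λ.0 (λ.λ.0)) (λ.0 (λ.λ.0)) (λ.λ.0) (λ.λ.0)
  [7] (λ.0 (λ.λ.0)) (λ.0 (λ.λ.0)) (λ.λ.0) (λ.λ.0)
  [8] (λ.0 (λ.λ.0)) (λ.λ.0) (λ.λ.0) (λ.λ.0)
  [9] (λ.λ.0) (λ.λ.0) (λ.λ.0) (λ.λ.0)
  [10] (λ.0) (λ.λ.0) (λ.λ.0)
  [11] (λ.λ.0) (λ.λ.0)
  [12] λ.0

Term B:
  start: (λ.(λ.1 (λ.0)) (0 (0 (λ.λ.0))) (0 0) 0) (λ.0)
  [1] (λ.(λ.0) (λ.0)) ((λ.0) ((λ.0) (λ.λ.0))) ((λ.0) (λ.0)) (λ.0)
  [2] (λ.0) (λ.0) ((λ.0) (λ.0)) (λ.0)
  [3] (λ.0) ((λ.0) (λ.0)) (λ.0)
  [4] (λ.0) (λ.0) (λ.0)
  [5] (λ.0) (λ.0)
  [6] λ.0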